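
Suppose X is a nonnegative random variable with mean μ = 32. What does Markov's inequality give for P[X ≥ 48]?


μ = E[X] = 32, a = 48.
Markov: P[X ≥ 48] ≤ μ/a = (32)/48 = 2/3.
Numerically: ≈ 0.66667.
(Since a = 48 > μ = 32.00000, the bound 2/3 is < 1 and informative.)

P[X ≥ 48] ≤ 2/3 ≈ 0.66667.


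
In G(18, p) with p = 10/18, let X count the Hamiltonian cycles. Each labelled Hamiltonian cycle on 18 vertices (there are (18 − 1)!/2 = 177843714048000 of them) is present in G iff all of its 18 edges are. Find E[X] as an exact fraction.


K_18 has (18 − 1)!/2 = 177843714048000 labelled Hamiltonian cycles.
For each such Hamiltonian cycle H, let X_H = 1 if all 18 edges of H are present in G. Then P[X_H = 1] = p^{18} = (5/9)^{18} = 3814697265625/150094635296999121.
By linearity: E[X] = Σ_H E[X_H] = 177843714048000 · p^{18} = 177843714048000 · 3814697265625/150094635296999121 = 930617187500000000000000/205891132094649.
Numerically: E[X] ≈ 4.52e+09.

E[X] = 177843714048000 · (5/9)^{18} = 930617187500000000000000/205891132094649 ≈ 4.52e+09.


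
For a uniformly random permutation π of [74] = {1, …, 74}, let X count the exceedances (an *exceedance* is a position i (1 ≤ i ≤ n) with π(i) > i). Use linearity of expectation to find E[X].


Write X = Σ_{i=1}^{74} X_i, where X_i = 1_{π(i) > i}.
For each fixed i, π(i) is uniform over {1, …, 74} (marginal of a uniform permutation), so P[π(i) > i] = (n − i)/n. Summing: Σ_{i=1}^{74} (n − i)/n = (0 + 1 + … + 73)/74 = 74(74 − 1)/(2·74) = (74 − 1)/2.
Hence E[X] = Σ_{i=1}^{74} (74 − i)/74 = 73/2 ≈ 36.50000.

E[X] = 73/2 = 36.50000.


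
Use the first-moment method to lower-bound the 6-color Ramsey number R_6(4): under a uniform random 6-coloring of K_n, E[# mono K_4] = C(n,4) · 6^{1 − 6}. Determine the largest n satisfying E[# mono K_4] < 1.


We need C(n, 4) · 6^{1 − 6} < 1, i.e. C(n, 4) < 6^{6 − 1} = 7776.
Check values of n near the boundary:
  n = 16: C(16, 4) = 1820; 1820 < 7776? YES
  n = 17: C(17, 4) = 2380; 2380 < 7776? YES
  n = 18: C(18, 4) = 3060; 3060 < 7776? YES
  n = 19: C(19, 4) = 3876; 3876 < 7776? YES
  n = 20: C(20, 4) = 4845; 4845 < 7776? YES
  n = 21: C(21, 4) = 5985; 5985 < 7776? YES
  n = 22: C(22, 4) = 7315; 7315 < 7776? YES
  n = 23: C(23, 4) = 8855; 8855 < 7776? NO
  n = 24: C(24, 4) = 10626; 10626 < 7776? NO
The largest n with C(n, 4) < 7776 is n = 22 (where E[X] = 7315/7776 ≈ 0.94072). Hence R_6(4) > 22, i.e. R_6(4) ≥ 23.

Largest n = 22; hence R_6(4) > 22.


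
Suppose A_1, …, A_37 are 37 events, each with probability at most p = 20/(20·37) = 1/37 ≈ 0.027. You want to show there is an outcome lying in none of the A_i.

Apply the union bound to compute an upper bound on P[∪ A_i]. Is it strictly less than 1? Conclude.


Union bound: P[∪_{i=1}^{37} A_i] ≤ Σ_i P[A_i] ≤ 37·p = 37·(1/37) = 1.
Numerically: 1 ≈ 1.000.
Is 1 < 1? NO.
Since the bound 1 is ≥ 1, the union bound is uninformative here; it does NOT by itself certify existence.

37·p = 1 ≈ 1.000; existence NOT certified by the union bound.


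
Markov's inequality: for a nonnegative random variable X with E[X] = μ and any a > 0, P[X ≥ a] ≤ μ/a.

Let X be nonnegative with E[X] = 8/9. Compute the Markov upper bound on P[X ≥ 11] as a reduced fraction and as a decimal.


μ = E[X] = 8/9, a = 11.
Markov: P[X ≥ 11] ≤ μ/a = (8/9)/11 = 8/99.
Numerically: ≈ 0.081.
(Since a = 11 > μ = 0.889, the bound 8/99 is < 1 and informative.)

P[X ≥ 11] ≤ 8/99 ≈ 0.081.


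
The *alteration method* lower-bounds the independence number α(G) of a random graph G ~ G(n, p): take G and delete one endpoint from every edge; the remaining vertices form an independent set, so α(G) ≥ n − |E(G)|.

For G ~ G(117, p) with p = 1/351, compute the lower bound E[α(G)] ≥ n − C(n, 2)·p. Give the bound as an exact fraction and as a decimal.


E[|E(G)|] = C(117, 2)·p = 6786 · (1/351) = 58/3.
E[α(G)] ≥ n − E[|E(G)|] = 117 − 58/3 = 293/3.
Numerically: ≈ 97.66667.
(This is only a lower bound; the true E[α(G)] may be larger.)

E[α(G)] ≥ 293/3 ≈ 97.66667.


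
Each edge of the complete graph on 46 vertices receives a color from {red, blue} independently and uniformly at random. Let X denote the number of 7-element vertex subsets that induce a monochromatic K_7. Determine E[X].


Let X = Σ_S X_S over the C(46, 7) = 53524680 subsets S of size 7, where X_S = 1 if the K_7 on S is monochromatic.
For a fixed S, the K_7 on S has C(7, 2) = 21 edges. P[all 21 edges red] = (1/2)^21, and likewise for blue, so P[monochromatic] = 2·(1/2)^21 = 2^{1 − 21} = 1/1048576.
By linearity: E[X] = C(46, 7) · 2^{1 − 21} = 53524680 · 1/1048576 = 6690585/131072.
Numerically: E[X] ≈ 51.0451.

E[X] = C(46,7)·2^(1−C(7,2)) = 6690585/131072 ≈ 51.0451.


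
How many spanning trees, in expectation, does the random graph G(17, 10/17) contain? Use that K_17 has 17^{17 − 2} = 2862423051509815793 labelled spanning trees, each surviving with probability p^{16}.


K_17 has 17^{17 − 2} = 2862423051509815793 labelled spanning trees.
For each such spanning tree H, let X_H = 1 if all 16 edges of H are present in G. Then P[X_H = 1] = p^{16} = (10/17)^{16} = 10000000000000000/48661191875666868481.
By linearity: E[X] = Σ_H E[X_H] = 2862423051509815793 · p^{16} = 2862423051509815793 · 10000000000000000/48661191875666868481 = 10000000000000000/17.
Numerically: E[X] ≈ 5.8824e+14.

E[X] = 2862423051509815793 · (10/17)^{16} = 10000000000000000/17 ≈ 5.8824e+14.


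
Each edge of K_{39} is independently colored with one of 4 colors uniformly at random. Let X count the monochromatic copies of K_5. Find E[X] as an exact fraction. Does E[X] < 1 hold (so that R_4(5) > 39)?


E[X] = C(39, 5) · 4^{1 − 10} = 575757 · 4^{−9} = 575757/262144.
As a reduced fraction: E[X] = 575757/262144 ≈ 2.196339.
Is E[X] < 1? NO.
Since E[X] ≥ 1, the first-moment bound is inconclusive at n = 39; it does NOT by itself certify R_4(5) > 39.

E[X] = 575757/262144 ≈ 2.196339; E[X] ≥ 1; first-moment method inconclusive here.


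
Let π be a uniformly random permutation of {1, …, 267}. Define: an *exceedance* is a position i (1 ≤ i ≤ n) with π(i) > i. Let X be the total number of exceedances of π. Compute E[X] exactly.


Write X = Σ_{i=1}^{267} X_i, where X_i = 1_{π(i) > i}.
For each fixed i, π(i) is uniform over {1, …, 267} (marginal of a uniform permutation), so P[π(i) > i] = (n − i)/n. Summing: Σ_{i=1}^{267} (n − i)/n = (0 + 1 + … + 266)/267 = 267(267 − 1)/(2·267) = (267 − 1)/2.
Hence E[X] = Σ_{i=1}^{267} (267 − i)/267 = 133 ≈ 133.0000.

E[X] = 133 = 133.0000.


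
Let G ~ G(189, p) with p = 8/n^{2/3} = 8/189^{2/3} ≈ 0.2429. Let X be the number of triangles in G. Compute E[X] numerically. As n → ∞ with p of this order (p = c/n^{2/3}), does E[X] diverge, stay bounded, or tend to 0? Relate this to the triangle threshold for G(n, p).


Number of potential triangles: C(189, 3) = 1107414.
Each occurs with probability p³ ≈ (0.2429)³ ≈ 1.433331e-02.
By linearity: E[X] = C(189, 3)·p³ ≈ 1107414 · 1.433331e-02 ≈ 15872.9030.
Since α = 2/3 < 1, p = c/n^{2/3} ≫ 1/n is above the triangle threshold p ~ 1/n. Asymptotically E[X] ~ (c³/6)·n^{3(1−α)} = (8³/6)·n^{1} → ∞; triangles are abundant w.h.p.

E[X] ≈ 15872.9030; in regime p = Θ(1/n^{2/3}) E[X] diverges (above the triangle threshold p ~ 1/n).


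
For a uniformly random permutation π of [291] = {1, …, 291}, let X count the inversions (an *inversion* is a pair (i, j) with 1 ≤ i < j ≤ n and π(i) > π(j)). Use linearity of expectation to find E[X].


Write X = Σ X_I over the C(291, 2) = 42195 pairs i < j, with X_I the indicator of one inversion.
There are 42195 indicators.
For each fixed pair i < j, the values π(i) and π(j) are two distinct elements of {1, …, 291} in uniformly random order; by symmetry P[π(i) > π(j)] = 1/2.
By linearity: E[X] = 42195 · (1/2) = C(291, 2) · (1/2) = 42195/2 = 42195/2 ≈ 21097.5000.

E[X] = 42195/2 = 21097.5000.


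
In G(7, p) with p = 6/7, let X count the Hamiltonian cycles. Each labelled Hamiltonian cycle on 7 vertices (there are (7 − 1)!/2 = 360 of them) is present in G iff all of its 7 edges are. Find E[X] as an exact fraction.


K_7 has (7 − 1)!/2 = 360 labelled Hamiltonian cycles.
For each such Hamiltonian cycle H, let X_H = 1 if all 7 edges of H are present in G. Then P[X_H = 1] = p^{7} = (6/7)^{7} = 279936/823543.
By linearity: E[X] = Σ_H E[X_H] = 360 · p^{7} = 360 · 279936/823543 = 100776960/823543.
Numerically: E[X] ≈ 122.

E[X] = 360 · (6/7)^{7} = 100776960/823543 ≈ 122.


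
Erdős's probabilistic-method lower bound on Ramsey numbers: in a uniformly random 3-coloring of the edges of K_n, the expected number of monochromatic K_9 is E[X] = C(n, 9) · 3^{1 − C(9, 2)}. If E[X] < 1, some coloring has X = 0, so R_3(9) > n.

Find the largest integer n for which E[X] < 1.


We need C(n, 9) · 3^{1 − 36} < 1, i.e. C(n, 9) < 3^{36 − 1} = 50031545098999707.
Check values of n near the boundary:
  n = 299: C(299, 9) = 46610674441390059; 46610674441390059 < 50031545098999707? YES
  n = 300: C(300, 9) = 48052241692154700; 48052241692154700 < 50031545098999707? YES
  n = 301: C(301, 9) = 49533303936090975; 49533303936090975 < 50031545098999707? YES
  n = 302: C(302, 9) = 51054804739588650; 51054804739588650 < 50031545098999707? NO
  n = 303: C(303, 9) = 52617706925494425; 52617706925494425 < 50031545098999707? NO
The largest n with C(n, 9) < 50031545098999707 is n = 301 (where E[X] = 16511101312030325/16677181699666569 ≈ 0.9900415). Hence R_3(9) > 301, i.e. R_3(9) ≥ 302.

Largest n = 301; hence R_3(9) > 301.


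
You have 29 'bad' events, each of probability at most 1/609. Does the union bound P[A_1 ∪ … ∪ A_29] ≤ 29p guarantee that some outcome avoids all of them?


Union bound: P[∪_{i=1}^{29} A_i] ≤ Σ_i P[A_i] ≤ 29·p = 29·(1/609) = 1/21.
Numerically: 1/21 ≈ 0.047619.
Is 1/21 < 1? YES.
Since P[∪ A_i] ≤ 1/21 < 1, the complement has P[∩ A_i^c] ≥ 1 − 1/21 = 20/21 > 0, so some outcome avoids every A_i.

29·p = 1/21 ≈ 0.047619; existence CERTIFIED by the union bound.


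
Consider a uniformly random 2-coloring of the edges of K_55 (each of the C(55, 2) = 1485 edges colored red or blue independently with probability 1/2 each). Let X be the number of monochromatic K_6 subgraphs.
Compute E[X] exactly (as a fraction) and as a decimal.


Let X = Σ_S X_S over the C(55, 6) = 28989675 subsets S of size 6, where X_S = 1 if the K_6 on S is monochromatic.
For a fixed S, the K_6 on S has C(6, 2) = 15 edges. P[all 15 edges red] = (1/2)^15, and likewise for blue, so P[monochromatic] = 2·(1/2)^15 = 2^{1 − 15} = 1/16384.
Summing: E[X] = C(55, 6) · 2^{1 − 15} = 28989675 · 1/16384 = 28989675/16384.
Numerically: E[X] ≈ 1769.389.

E[X] = C(55,6)·2^(1−C(6,2)) = 28989675/16384 ≈ 1769.389.


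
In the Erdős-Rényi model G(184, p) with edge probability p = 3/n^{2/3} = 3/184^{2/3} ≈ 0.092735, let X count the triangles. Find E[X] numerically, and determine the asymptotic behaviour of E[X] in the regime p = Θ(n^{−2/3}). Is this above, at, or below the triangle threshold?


Number of potential triangles: C(184, 3) = 1021384.
Each occurs with probability p³ ≈ (0.092735)³ ≈ 7.9749527e-04.
By linearity: E[X] = C(184, 3)·p³ ≈ 1021384 · 7.9749527e-04 ≈ 814.54891.
Since α = 2/3 < 1, p = c/n^{2/3} ≫ 1/n is above the triangle threshold p ~ 1/n. Asymptotically E[X] ~ (c³/6)·n^{3(1−α)} = (3³/6)·n^{1} → ∞; triangles are abundant w.h.p.

E[X] ≈ 814.54891; in regime p = Θ(1/n^{2/3}) E[X] diverges (above the triangle threshold p ~ 1/n).


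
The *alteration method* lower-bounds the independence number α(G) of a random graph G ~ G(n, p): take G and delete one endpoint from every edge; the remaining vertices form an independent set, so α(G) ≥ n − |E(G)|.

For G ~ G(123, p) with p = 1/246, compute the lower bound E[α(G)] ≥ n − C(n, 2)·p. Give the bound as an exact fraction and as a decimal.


E[|E(G)|] = C(123, 2)·p = 7503 · (1/246) = 61/2.
E[α(G)] ≥ n − E[|E(G)|] = 123 − 61/2 = 185/2.
Numerically: ≈ 92.500000.
(This is only a lower bound; the true E[α(G)] may be larger.)

E[α(G)] ≥ 185/2 ≈ 92.500000.


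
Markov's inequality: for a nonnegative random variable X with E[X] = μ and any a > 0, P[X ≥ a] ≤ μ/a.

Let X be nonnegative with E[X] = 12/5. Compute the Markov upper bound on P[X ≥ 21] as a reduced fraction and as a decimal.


μ = E[X] = 12/5, a = 21.
Markov: P[X ≥ 21] ≤ μ/a = (12/5)/21 = 4/35.
Numerically: ≈ 0.114.
(Since a = 21 > μ = 2.400, the bound 4/35 is < 1 and informative.)

P[X ≥ 21] ≤ 4/35 ≈ 0.114.


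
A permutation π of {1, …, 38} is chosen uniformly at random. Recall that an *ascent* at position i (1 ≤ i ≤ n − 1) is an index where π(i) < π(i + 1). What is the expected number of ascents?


Write X = Σ X_I over i = 1, …, 37, with X_I the indicator of one ascent.
There are 37 indicators.
For each fixed i, the pair (π(i), π(i+1)) is a uniformly random ordered pair of distinct values from {1, …, 38}; by symmetry P[π(i) < π(i+1)] = 1/2.
By linearity: E[X] = 37 · (1/2) = (38 − 1) · (1/2) = 37/2 ≈ 18.5000.

E[X] = 37/2 = 18.5000.


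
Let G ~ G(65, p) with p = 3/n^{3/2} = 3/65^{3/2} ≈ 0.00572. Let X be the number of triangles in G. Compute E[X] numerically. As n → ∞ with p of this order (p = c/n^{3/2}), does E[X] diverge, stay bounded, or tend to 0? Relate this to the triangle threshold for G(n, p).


Number of potential triangles: C(65, 3) = 43680.
Each occurs with probability p³ ≈ (0.00572)³ ≈ 1.87609e-07.
By linearity: E[X] = C(65, 3)·p³ ≈ 43680 · 1.87609e-07 ≈ 0.008.
Since α = 3/2 > 1, p = c/n^{3/2} = o(1/n) is below the triangle threshold p ~ 1/n. Asymptotically E[X] ~ (c³/6)·n^{3(1−α)} = (3³/6)·n^{-1.5} → 0, so by Markov's inequality G has no triangles w.h.p.

E[X] ≈ 0.008; in regime p = Θ(1/n^{3/2}) E[X] tends to 0 (below the triangle threshold p ~ 1/n).


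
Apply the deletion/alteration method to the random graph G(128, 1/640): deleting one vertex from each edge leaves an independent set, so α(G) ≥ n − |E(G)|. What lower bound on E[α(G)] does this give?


E[|E(G)|] = C(128, 2)·p = 8128 · (1/640) = 127/10.
E[α(G)] ≥ n − E[|E(G)|] = 128 − 127/10 = 1153/10.
Numerically: ≈ 115.3000.
(This is only a lower bound; the true E[α(G)] may be larger.)

E[α(G)] ≥ 1153/10 ≈ 115.3000.


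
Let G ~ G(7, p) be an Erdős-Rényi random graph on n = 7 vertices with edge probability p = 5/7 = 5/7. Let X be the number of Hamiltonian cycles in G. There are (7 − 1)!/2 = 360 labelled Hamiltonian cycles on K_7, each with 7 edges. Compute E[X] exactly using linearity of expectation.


K_7 has (7 − 1)!/2 = 360 labelled Hamiltonian cycles.
For each such Hamiltonian cycle H, let X_H = 1 if all 7 edges of H are present in G. Then P[X_H = 1] = p^{7} = (5/7)^{7} = 78125/823543.
By linearity: E[X] = Σ_H E[X_H] = 360 · p^{7} = 360 · 78125/823543 = 28125000/823543.
Numerically: E[X] ≈ 34.151.

E[X] = 360 · (5/7)^{7} = 28125000/823543 ≈ 34.151.


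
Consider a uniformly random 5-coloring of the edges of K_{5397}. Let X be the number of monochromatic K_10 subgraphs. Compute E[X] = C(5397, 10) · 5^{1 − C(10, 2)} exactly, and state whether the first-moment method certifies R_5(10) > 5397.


E[X] = C(5397, 10) · 5^{1 − 45} = 5729779230003226281244520755596 · 5^{−44} = 5729779230003226281244520755596/5684341886080801486968994140625.
As a reduced fraction: E[X] = 5729779230003226281244520755596/5684341886080801486968994140625 ≈ 1.0079934.
Is E[X] < 1? NO.
Since E[X] ≥ 1, the first-moment bound is inconclusive at n = 5397; it does NOT by itself certify R_5(10) > 5397.

E[X] = 5729779230003226281244520755596/5684341886080801486968994140625 ≈ 1.0079934; E[X] ≥ 1; first-moment method inconclusive here.


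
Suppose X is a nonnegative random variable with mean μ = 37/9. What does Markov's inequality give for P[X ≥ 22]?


μ = E[X] = 37/9, a = 22.
Markov: P[X ≥ 22] ≤ μ/a = (37/9)/22 = 37/198.
Numerically: ≈ 0.1869.
(Since a = 22 > μ = 4.1111, the bound 37/198 is < 1 and informative.)

P[X ≥ 22] ≤ 37/198 ≈ 0.1869.


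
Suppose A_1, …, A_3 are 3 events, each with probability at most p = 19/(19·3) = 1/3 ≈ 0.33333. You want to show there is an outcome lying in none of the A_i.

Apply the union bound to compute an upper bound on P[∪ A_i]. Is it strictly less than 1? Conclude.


Union bound: P[∪_{i=1}^{3} A_i] ≤ Σ_i P[A_i] ≤ 3·p = 3·(1/3) = 1.
Numerically: 1 ≈ 1.00000.
Is 1 < 1? NO.
Since the bound 1 is ≥ 1, the union bound is uninformative here; it does NOT by itself certify existence.

3·p = 1 ≈ 1.00000; existence NOT certified by the union bound.


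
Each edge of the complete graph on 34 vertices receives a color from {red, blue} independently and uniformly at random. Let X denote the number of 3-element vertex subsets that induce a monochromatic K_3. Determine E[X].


Let X = Σ_S X_S over the C(34, 3) = 5984 subsets S of size 3, where X_S = 1 if the K_3 on S is monochromatic.
For a fixed S, the K_3 on S has C(3, 2) = 3 edges. P[all 3 edges red] = (1/2)^3, and likewise for blue, so P[monochromatic] = 2·(1/2)^3 = 2^{1 − 3} = 1/4.
Summing: E[X] = C(34, 3) · 2^{1 − 3} = 5984 · 1/4 = 1496.
Numerically: E[X] ≈ 1496.000000.

E[X] = C(34,3)·2^(1−C(3,2)) = 1496 ≈ 1496.000000.


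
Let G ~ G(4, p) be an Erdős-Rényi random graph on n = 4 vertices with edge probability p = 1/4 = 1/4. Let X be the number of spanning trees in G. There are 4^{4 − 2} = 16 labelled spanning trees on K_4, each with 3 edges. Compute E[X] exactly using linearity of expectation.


K_4 has 4^{4 − 2} = 16 labelled spanning trees.
For each such spanning tree H, let X_H = 1 if all 3 edges of H are present in G. Then P[X_H = 1] = p^{3} = (1/4)^{3} = 1/64.
By linearity: E[X] = Σ_H E[X_H] = 16 · p^{3} = 16 · 1/64 = 1/4.
Numerically: E[X] ≈ 0.25.

E[X] = 16 · (1/4)^{3} = 1/4 ≈ 0.25.


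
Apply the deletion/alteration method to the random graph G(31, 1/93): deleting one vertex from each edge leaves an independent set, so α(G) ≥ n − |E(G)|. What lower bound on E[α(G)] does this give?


E[|E(G)|] = C(31, 2)·p = 465 · (1/93) = 5.
E[α(G)] ≥ n − E[|E(G)|] = 31 − 5 = 26.
Numerically: ≈ 26.000.
(This is only a lower bound; the true E[α(G)] may be larger.)

E[α(G)] ≥ 26 ≈ 26.000.


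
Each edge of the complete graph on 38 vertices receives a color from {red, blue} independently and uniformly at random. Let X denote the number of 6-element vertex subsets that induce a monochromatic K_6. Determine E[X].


Let X = Σ_S X_S over the C(38, 6) = 2760681 subsets S of size 6, where X_S = 1 if the K_6 on S is monochromatic.
For a fixed S, the K_6 on S has C(6, 2) = 15 edges. P[all 15 edges red] = (1/2)^15, and likewise for blue, so P[monochromatic] = 2·(1/2)^15 = 2^{1 − 15} = 1/16384.
By linearity of expectation: E[X] = C(38, 6) · 2^{1 − 15} = 2760681 · 1/16384 = 2760681/16384.
Numerically: E[X] ≈ 168.498596.

E[X] = C(38,6)·2^(1−C(6,2)) = 2760681/16384 ≈ 168.498596.


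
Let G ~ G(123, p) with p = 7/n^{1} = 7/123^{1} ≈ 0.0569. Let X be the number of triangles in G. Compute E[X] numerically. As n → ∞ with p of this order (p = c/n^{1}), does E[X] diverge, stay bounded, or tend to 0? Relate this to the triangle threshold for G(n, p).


Number of potential triangles: C(123, 3) = 302621.
Each occurs with probability p³ ≈ (0.0569)³ ≈ 1.84323e-04.
By linearity: E[X] = C(123, 3)·p³ ≈ 302621 · 1.84323e-04 ≈ 55.780.
Here α = 1, so p = 7/n is exactly at the triangle threshold p ~ 1/n. Asymptotically E[X] → c³/6 = 7³/6 = 343/6 ≈ 57.167, a bounded constant. In this regime the triangle count is asymptotically Poisson(c³/6).

E[X] ≈ 55.780; in regime p = Θ(1/n^{1}) E[X] stays bounded (at the triangle threshold p ~ 1/n).


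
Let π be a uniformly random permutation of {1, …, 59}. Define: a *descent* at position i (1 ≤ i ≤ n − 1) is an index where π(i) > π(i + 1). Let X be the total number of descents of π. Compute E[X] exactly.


Write X = Σ X_I over i = 1, …, 58, with X_I the indicator of one descent.
There are 58 indicators.
For each fixed i, the pair (π(i), π(i+1)) is a uniformly random ordered pair of distinct values from {1, …, 59}; by symmetry P[π(i) > π(i+1)] = 1/2.
By linearity: E[X] = 58 · (1/2) = (59 − 1) · (1/2) = 29 ≈ 29.0000.

E[X] = 29 = 29.0000.


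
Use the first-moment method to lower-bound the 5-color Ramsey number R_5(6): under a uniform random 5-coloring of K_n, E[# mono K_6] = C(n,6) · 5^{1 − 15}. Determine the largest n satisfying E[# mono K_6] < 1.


We need C(n, 6) · 5^{1 − 15} < 1, i.e. C(n, 6) < 5^{15 − 1} = 6103515625.
Check values of n near the boundary:
  n = 125: C(125, 6) = 4690625500; 4690625500 < 6103515625? YES
  n = 126: C(126, 6) = 4925156775; 4925156775 < 6103515625? YES
  n = 127: C(127, 6) = 5169379425; 5169379425 < 6103515625? YES
  n = 128: C(128, 6) = 5423611200; 5423611200 < 6103515625? YES
  n = 129: C(129, 6) = 5688177600; 5688177600 < 6103515625? YES
  n = 130: C(130, 6) = 5963412000; 5963412000 < 6103515625? YES
  n = 131: C(131, 6) = 6249655776; 6249655776 < 6103515625? NO
  n = 132: C(132, 6) = 6547258432; 6547258432 < 6103515625? NO
  n = 133: C(133, 6) = 6856577728; 6856577728 < 6103515625? NO
The largest n with C(n, 6) < 6103515625 is n = 130 (where E[X] = 47707296/48828125 ≈ 0.977). Hence R_5(6) > 130, i.e. R_5(6) ≥ 131.

Largest n = 130; hence R_5(6) > 130.


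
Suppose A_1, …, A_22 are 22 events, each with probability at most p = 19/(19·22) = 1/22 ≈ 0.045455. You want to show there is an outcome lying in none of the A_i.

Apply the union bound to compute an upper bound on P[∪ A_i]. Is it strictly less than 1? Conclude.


Union bound: P[∪_{i=1}^{22} A_i] ≤ Σ_i P[A_i] ≤ 22·p = 22·(1/22) = 1.
Numerically: 1 ≈ 1.000000.
Is 1 < 1? NO.
Since the bound 1 is ≥ 1, the union bound is uninformative here; it does NOT by itself certify existence.

22·p = 1 ≈ 1.000000; existence NOT certified by the union bound.


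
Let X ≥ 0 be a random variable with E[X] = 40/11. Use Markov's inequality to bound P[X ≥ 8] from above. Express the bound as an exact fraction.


μ = E[X] = 40/11, a = 8.
Markov: P[X ≥ 8] ≤ μ/a = (40/11)/8 = 5/11.
Numerically: ≈ 0.454545.
(Since a = 8 > μ = 3.636364, the bound 5/11 is < 1 and informative.)

P[X ≥ 8] ≤ 5/11 ≈ 0.454545.


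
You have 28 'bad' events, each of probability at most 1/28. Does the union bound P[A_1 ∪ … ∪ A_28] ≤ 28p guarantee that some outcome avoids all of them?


Union bound: P[∪_{i=1}^{28} A_i] ≤ Σ_i P[A_i] ≤ 28·p = 28·(1/28) = 1.
Numerically: 1 ≈ 1.000000.
Is 1 < 1? NO.
Since the bound 1 is ≥ 1, the union bound is uninformative here; it does NOT by itself certify existence.

28·p = 1 ≈ 1.000000; existence NOT certified by the union bound.


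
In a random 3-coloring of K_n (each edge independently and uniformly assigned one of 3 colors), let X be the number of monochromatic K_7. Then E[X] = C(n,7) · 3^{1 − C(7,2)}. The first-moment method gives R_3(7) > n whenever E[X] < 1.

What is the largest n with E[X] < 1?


We need C(n, 7) · 3^{1 − 21} < 1, i.e. C(n, 7) < 3^{21 − 1} = 3486784401.
Check values of n near the boundary:
  n = 79: C(79, 7) = 2898753715; 2898753715 < 3486784401? YES
  n = 80: C(80, 7) = 3176716400; 3176716400 < 3486784401? YES
  n = 81: C(81, 7) = 3477216600; 3477216600 < 3486784401? YES
  n = 82: C(82, 7) = 3801756816; 3801756816 < 3486784401? NO
  n = 83: C(83, 7) = 4151918628; 4151918628 < 3486784401? NO
  n = 84: C(84, 7) = 4529365776; 4529365776 < 3486784401? NO
The largest n with C(n, 7) < 3486784401 is n = 81 (where E[X] = 42928600/43046721 ≈ 0.997256). Hence R_3(7) > 81, i.e. R_3(7) ≥ 82.

Largest n = 81; hence R_3(7) > 81.


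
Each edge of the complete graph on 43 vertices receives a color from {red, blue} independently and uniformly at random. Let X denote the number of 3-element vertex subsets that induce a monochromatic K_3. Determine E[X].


Let X = Σ_S X_S over the C(43, 3) = 12341 subsets S of size 3, where X_S = 1 if the K_3 on S is monochromatic.
For a fixed S, the K_3 on S has C(3, 2) = 3 edges. P[all 3 edges red] = (1/2)^3, and likewise for blue, so P[monochromatic] = 2·(1/2)^3 = 2^{1 − 3} = 1/4.
Summing: E[X] = C(43, 3) · 2^{1 − 3} = 12341 · 1/4 = 12341/4.
Numerically: E[X] ≈ 3085.250.

E[X] = C(43,3)·2^(1−C(3,2)) = 12341/4 ≈ 3085.250.


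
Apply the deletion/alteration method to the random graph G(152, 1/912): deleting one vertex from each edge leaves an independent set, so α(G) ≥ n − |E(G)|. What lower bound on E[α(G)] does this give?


E[|E(G)|] = C(152, 2)·p = 11476 · (1/912) = 151/12.
E[α(G)] ≥ n − E[|E(G)|] = 152 − 151/12 = 1673/12.
Numerically: ≈ 139.4167.
(This is only a lower bound; the true E[α(G)] may be larger.)

E[α(G)] ≥ 1673/12 ≈ 139.4167.


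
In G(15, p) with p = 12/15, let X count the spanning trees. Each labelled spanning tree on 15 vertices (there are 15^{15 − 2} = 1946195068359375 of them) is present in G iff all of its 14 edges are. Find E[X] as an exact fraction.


K_15 has 15^{15 − 2} = 1946195068359375 labelled spanning trees.
For each such spanning tree H, let X_H = 1 if all 14 edges of H are present in G. Then P[X_H = 1] = p^{14} = (4/5)^{14} = 268435456/6103515625.
By linearity: E[X] = Σ_H E[X_H] = 1946195068359375 · p^{14} = 1946195068359375 · 268435456/6103515625 = 427972821516288/5.
Numerically: E[X] ≈ 8.56e+13.

E[X] = 1946195068359375 · (4/5)^{14} = 427972821516288/5 ≈ 8.56e+13.


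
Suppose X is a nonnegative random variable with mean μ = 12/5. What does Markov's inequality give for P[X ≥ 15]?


μ = E[X] = 12/5, a = 15.
Markov: P[X ≥ 15] ≤ μ/a = (12/5)/15 = 4/25.
Numerically: ≈ 0.16000.
(Since a = 15 > μ = 2.40000, the bound 4/25 is < 1 and informative.)

P[X ≥ 15] ≤ 4/25 ≈ 0.16000.


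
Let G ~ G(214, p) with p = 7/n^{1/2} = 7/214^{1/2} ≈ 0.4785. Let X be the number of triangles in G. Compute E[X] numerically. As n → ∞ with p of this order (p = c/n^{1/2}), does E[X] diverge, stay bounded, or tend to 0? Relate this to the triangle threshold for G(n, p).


Number of potential triangles: C(214, 3) = 1610564.
Each occurs with probability p³ ≈ (0.4785)³ ≈ 1.095654e-01.
By linearity: E[X] = C(214, 3)·p³ ≈ 1610564 · 1.095654e-01 ≈ 176462.1017.
Since α = 1/2 < 1, p = c/n^{1/2} ≫ 1/n is above the triangle threshold p ~ 1/n. Asymptotically E[X] ~ (c³/6)·n^{3(1−α)} = (7³/6)·n^{1.5} → ∞; triangles are abundant w.h.p.

E[X] ≈ 176462.1017; in regime p = Θ(1/n^{1/2}) E[X] diverges (above the triangle threshold p ~ 1/n).


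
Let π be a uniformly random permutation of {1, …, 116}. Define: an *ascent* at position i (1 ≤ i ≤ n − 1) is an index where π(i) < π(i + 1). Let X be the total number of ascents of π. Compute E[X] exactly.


Write X = Σ X_I over i = 1, …, 115, with X_I the indicator of one ascent.
There are 115 indicators.
For each fixed i, the pair (π(i), π(i+1)) is a uniformly random ordered pair of distinct values from {1, …, 116}; by symmetry P[π(i) < π(i+1)] = 1/2.
By linearity: E[X] = 115 · (1/2) = (116 − 1) · (1/2) = 115/2 ≈ 57.50000.

E[X] = 115/2 = 57.50000.


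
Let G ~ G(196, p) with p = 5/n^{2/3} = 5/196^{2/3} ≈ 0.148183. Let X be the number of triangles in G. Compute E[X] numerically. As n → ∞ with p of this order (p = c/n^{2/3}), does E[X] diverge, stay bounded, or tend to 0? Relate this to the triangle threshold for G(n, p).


Number of potential triangles: C(196, 3) = 1235780.
Each occurs with probability p³ ≈ (0.148183)³ ≈ 3.25385256e-03.
By linearity: E[X] = C(196, 3)·p³ ≈ 1235780 · 3.25385256e-03 ≈ 4021.045918.
Since α = 2/3 < 1, p = c/n^{2/3} ≫ 1/n is above the triangle threshold p ~ 1/n. Asymptotically E[X] ~ (c³/6)·n^{3(1−α)} = (5³/6)·n^{1} → ∞; triangles are abundant w.h.p.

E[X] ≈ 4021.045918; in regime p = Θ(1/n^{2/3}) E[X] diverges (above the triangle threshold p ~ 1/n).


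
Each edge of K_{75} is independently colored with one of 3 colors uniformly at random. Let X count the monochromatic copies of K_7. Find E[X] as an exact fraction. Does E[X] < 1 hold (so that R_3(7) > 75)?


E[X] = C(75, 7) · 3^{1 − 21} = 1984829850 · 3^{−20} = 1984829850/3486784401.
As a reduced fraction: E[X] = 220536650/387420489 ≈ 0.569.
Is E[X] < 1? YES.
Since E[X] < 1, there exists a 3-coloring of K_{75} with no monochromatic K_7; hence R_3(7) > 75.

E[X] = 220536650/387420489 ≈ 0.569; E[X] < 1, so R_3(7) > 75.


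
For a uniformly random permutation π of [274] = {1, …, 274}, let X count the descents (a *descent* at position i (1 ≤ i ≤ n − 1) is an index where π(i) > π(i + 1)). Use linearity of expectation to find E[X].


Write X = Σ X_I over i = 1, …, 273, with X_I the indicator of one descent.
There are 273 indicators.
For each fixed i, the pair (π(i), π(i+1)) is a uniformly random ordered pair of distinct values from {1, …, 274}; by symmetry P[π(i) > π(i+1)] = 1/2.
By linearity: E[X] = 273 · (1/2) = (274 − 1) · (1/2) = 273/2 ≈ 136.5000.

E[X] = 273/2 = 136.5000.


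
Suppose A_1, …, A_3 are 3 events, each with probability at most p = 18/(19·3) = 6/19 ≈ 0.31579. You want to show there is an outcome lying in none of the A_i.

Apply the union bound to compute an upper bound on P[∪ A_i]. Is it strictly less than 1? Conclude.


Union bound: P[∪_{i=1}^{3} A_i] ≤ Σ_i P[A_i] ≤ 3·p = 3·(6/19) = 18/19.
Numerically: 18/19 ≈ 0.94737.
Is 18/19 < 1? YES.
Since P[∪ A_i] ≤ 18/19 < 1, the complement has P[∩ A_i^c] ≥ 1 − 18/19 = 1/19 > 0, so some outcome avoids every A_i.

3·p = 18/19 ≈ 0.94737; existence CERTIFIED by the union bound.


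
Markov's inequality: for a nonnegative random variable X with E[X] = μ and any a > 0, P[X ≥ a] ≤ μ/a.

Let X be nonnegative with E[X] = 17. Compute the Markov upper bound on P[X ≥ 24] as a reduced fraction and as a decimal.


μ = E[X] = 17, a = 24.
Markov: P[X ≥ 24] ≤ μ/a = (17)/24 = 17/24.
Numerically: ≈ 0.708333.
(Since a = 24 > μ = 17.000000, the bound 17/24 is < 1 and informative.)

P[X ≥ 24] ≤ 17/24 ≈ 0.708333.


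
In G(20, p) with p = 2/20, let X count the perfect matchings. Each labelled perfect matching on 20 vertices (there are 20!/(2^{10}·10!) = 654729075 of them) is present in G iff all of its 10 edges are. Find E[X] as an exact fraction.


K_20 has 20!/(2^{10}·10!) = 654729075 labelled perfect matchings.
For each such perfect matching H, let X_H = 1 if all 10 edges of H are present in G. Then P[X_H = 1] = p^{10} = (1/10)^{10} = 1/10000000000.
By linearity: E[X] = Σ_H E[X_H] = 654729075 · p^{10} = 654729075 · 1/10000000000 = 26189163/400000000.
Numerically: E[X] ≈ 0.065473.

E[X] = 654729075 · (1/10)^{10} = 26189163/400000000 ≈ 0.065473.


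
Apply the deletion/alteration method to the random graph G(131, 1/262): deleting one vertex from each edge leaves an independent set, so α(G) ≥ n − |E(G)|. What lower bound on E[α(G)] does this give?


E[|E(G)|] = C(131, 2)·p = 8515 · (1/262) = 65/2.
E[α(G)] ≥ n − E[|E(G)|] = 131 − 65/2 = 197/2.
Numerically: ≈ 98.500.
(This is only a lower bound; the true E[α(G)] may be larger.)

E[α(G)] ≥ 197/2 ≈ 98.500.


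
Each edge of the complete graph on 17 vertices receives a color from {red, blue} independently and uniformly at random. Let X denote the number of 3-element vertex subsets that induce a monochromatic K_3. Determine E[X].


Let X = Σ_S X_S over the C(17, 3) = 680 subsets S of size 3, where X_S = 1 if the K_3 on S is monochromatic.
For a fixed S, the K_3 on S has C(3, 2) = 3 edges. P[all 3 edges red] = (1/2)^3, and likewise for blue, so P[monochromatic] = 2·(1/2)^3 = 2^{1 − 3} = 1/4.
By linearity: E[X] = C(17, 3) · 2^{1 − 3} = 680 · 1/4 = 170.
Numerically: E[X] ≈ 170.000.

E[X] = C(17,3)·2^(1−C(3,2)) = 170 ≈ 170.000.


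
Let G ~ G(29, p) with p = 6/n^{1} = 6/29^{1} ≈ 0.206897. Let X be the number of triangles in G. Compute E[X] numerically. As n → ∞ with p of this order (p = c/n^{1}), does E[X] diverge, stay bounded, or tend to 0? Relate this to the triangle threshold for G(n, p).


Number of potential triangles: C(29, 3) = 3654.
Each occurs with probability p³ ≈ (0.206897)³ ≈ 8.85645168e-03.
By linearity: E[X] = C(29, 3)·p³ ≈ 3654 · 8.85645168e-03 ≈ 32.361474.
Here α = 1, so p = 6/n is exactly at the triangle threshold p ~ 1/n. Asymptotically E[X] → c³/6 = 6³/6 = 36 ≈ 36.000000, a bounded constant. In this regime the triangle count is asymptotically Poisson(c³/6).

E[X] ≈ 32.361474; in regime p = Θ(1/n^{1}) E[X] stays bounded (at the triangle threshold p ~ 1/n).


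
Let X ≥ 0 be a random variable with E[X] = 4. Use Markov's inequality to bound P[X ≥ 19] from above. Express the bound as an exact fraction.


μ = E[X] = 4, a = 19.
Markov: P[X ≥ 19] ≤ μ/a = (4)/19 = 4/19.
Numerically: ≈ 0.2105.
(Since a = 19 > μ = 4.0000, the bound 4/19 is < 1 and informative.)

P[X ≥ 19] ≤ 4/19 ≈ 0.2105.


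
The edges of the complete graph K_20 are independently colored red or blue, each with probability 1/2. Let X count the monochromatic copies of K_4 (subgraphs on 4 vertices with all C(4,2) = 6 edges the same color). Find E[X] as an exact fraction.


Let X = Σ_S X_S over the C(20, 4) = 4845 subsets S of size 4, where X_S = 1 if the K_4 on S is monochromatic.
For a fixed S, the K_4 on S has C(4, 2) = 6 edges. P[all 6 edges red] = (1/2)^6, and likewise for blue, so P[monochromatic] = 2·(1/2)^6 = 2^{1 − 6} = 1/32.
By linearity of expectation: E[X] = C(20, 4) · 2^{1 − 6} = 4845 · 1/32 = 4845/32.
Numerically: E[X] ≈ 151.406.

E[X] = C(20,4)·2^(1−C(4,2)) = 4845/32 ≈ 151.406.


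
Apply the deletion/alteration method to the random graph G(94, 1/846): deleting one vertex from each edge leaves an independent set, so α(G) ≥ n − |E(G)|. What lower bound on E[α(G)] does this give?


E[|E(G)|] = C(94, 2)·p = 4371 · (1/846) = 31/6.
E[α(G)] ≥ n − E[|E(G)|] = 94 − 31/6 = 533/6.
Numerically: ≈ 88.83333.
(This is only a lower bound; the true E[α(G)] may be larger.)

E[α(G)] ≥ 533/6 ≈ 88.83333.


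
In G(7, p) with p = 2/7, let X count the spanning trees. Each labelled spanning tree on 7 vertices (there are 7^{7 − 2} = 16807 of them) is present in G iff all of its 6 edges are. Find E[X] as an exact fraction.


K_7 has 7^{7 − 2} = 16807 labelled spanning trees.
For each such spanning tree H, let X_H = 1 if all 6 edges of H are present in G. Then P[X_H = 1] = p^{6} = (2/7)^{6} = 64/117649.
By linearity: E[X] = Σ_H E[X_H] = 16807 · p^{6} = 16807 · 64/117649 = 64/7.
Numerically: E[X] ≈ 9.14286.

E[X] = 16807 · (2/7)^{6} = 64/7 ≈ 9.14286.


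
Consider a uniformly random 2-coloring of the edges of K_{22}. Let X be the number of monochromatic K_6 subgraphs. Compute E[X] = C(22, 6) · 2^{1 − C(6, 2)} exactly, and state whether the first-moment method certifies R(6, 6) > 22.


E[X] = C(22, 6) · 2^{1 − 15} = 74613 · 2^{−14} = 74613/16384.
As a reduced fraction: E[X] = 74613/16384 ≈ 4.5540.
Is E[X] < 1? NO.
Since E[X] ≥ 1, the first-moment bound is inconclusive at n = 22; it does NOT by itself certify R(6, 6) > 22.

E[X] = 74613/16384 ≈ 4.5540; E[X] ≥ 1; first-moment method inconclusive here.


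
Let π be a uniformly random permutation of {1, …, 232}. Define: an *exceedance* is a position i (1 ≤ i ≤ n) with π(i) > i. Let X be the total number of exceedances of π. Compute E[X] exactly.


Write X = Σ_{i=1}^{232} X_i, where X_i = 1_{π(i) > i}.
For each fixed i, π(i) is uniform over {1, …, 232} (marginal of a uniform permutation), so P[π(i) > i] = (n − i)/n. Summing: Σ_{i=1}^{232} (n − i)/n = (0 + 1 + … + 231)/232 = 232(232 − 1)/(2·232) = (232 − 1)/2.
Hence E[X] = Σ_{i=1}^{232} (232 − i)/232 = 231/2 ≈ 115.500000.

E[X] = 231/2 = 115.500000.


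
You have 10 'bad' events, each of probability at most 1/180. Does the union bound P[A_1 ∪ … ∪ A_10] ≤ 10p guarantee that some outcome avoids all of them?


Union bound: P[∪_{i=1}^{10} A_i] ≤ Σ_i P[A_i] ≤ 10·p = 10·(1/180) = 1/18.
Numerically: 1/18 ≈ 0.056.
Is 1/18 < 1? YES.
Since P[∪ A_i] ≤ 1/18 < 1, the complement has P[∩ A_i^c] ≥ 1 − 1/18 = 17/18 > 0, so some outcome avoids every A_i.

10·p = 1/18 ≈ 0.056; existence CERTIFIED by the union bound.


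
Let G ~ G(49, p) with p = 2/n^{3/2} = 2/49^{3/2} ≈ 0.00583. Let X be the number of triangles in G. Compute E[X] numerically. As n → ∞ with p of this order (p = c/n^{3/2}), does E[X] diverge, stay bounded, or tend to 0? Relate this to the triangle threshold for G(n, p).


Number of potential triangles: C(49, 3) = 18424.
Each occurs with probability p³ ≈ (0.00583)³ ≈ 1.98247e-07.
By linearity: E[X] = C(49, 3)·p³ ≈ 18424 · 1.98247e-07 ≈ 0.004.
Since α = 3/2 > 1, p = c/n^{3/2} = o(1/n) is below the triangle threshold p ~ 1/n. Asymptotically E[X] ~ (c³/6)·n^{3(1−α)} = (2³/6)·n^{-1.5} → 0, so by Markov's inequality G has no triangles w.h.p.

E[X] ≈ 0.004; in regime p = Θ(1/n^{3/2}) E[X] tends to 0 (below the triangle threshold p ~ 1/n).


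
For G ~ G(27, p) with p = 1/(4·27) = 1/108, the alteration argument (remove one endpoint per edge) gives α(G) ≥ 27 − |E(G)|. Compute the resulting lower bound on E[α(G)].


E[|E(G)|] = C(27, 2)·p = 351 · (1/108) = 13/4.
E[α(G)] ≥ n − E[|E(G)|] = 27 − 13/4 = 95/4.
Numerically: ≈ 23.7500.
(This is only a lower bound; the true E[α(G)] may be larger.)

E[α(G)] ≥ 95/4 ≈ 23.7500.


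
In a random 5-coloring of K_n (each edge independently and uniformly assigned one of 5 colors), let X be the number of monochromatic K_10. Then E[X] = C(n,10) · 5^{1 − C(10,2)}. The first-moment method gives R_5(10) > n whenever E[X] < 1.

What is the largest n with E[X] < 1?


We need C(n, 10) · 5^{1 − 45} < 1, i.e. C(n, 10) < 5^{45 − 1} = 5684341886080801486968994140625.
Check values of n near the boundary:
  n = 5390: C(5390, 10) = 5655833965919099070255434039753; 5655833965919099070255434039753 < 5684341886080801486968994140625? YES
  n = 5391: C(5391, 10) = 5666344714787188828795213697883; 5666344714787188828795213697883 < 5684341886080801486968994140625? YES
  n = 5392: C(5392, 10) = 5676873040158402483252283957448; 5676873040158402483252283957448 < 5684341886080801486968994140625? YES
  n = 5393: C(5393, 10) = 5687418968154238267170642278008; 5687418968154238267170642278008 < 5684341886080801486968994140625? NO
The largest n with C(n, 10) < 5684341886080801486968994140625 is n = 5392 (where E[X] = 5676873040158402483252283957448/5684341886080801486968994140625 ≈ 0.998686). Hence R_5(10) > 5392, i.e. R_5(10) ≥ 5393.

Largest n = 5392; hence R_5(10) > 5392.


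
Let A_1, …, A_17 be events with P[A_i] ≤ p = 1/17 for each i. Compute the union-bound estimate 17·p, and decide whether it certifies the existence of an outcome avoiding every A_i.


Union bound: P[∪_{i=1}^{17} A_i] ≤ Σ_i P[A_i] ≤ 17·p = 17·(1/17) = 1.
Numerically: 1 ≈ 1.0000.
Is 1 < 1? NO.
Since the bound 1 is ≥ 1, the union bound is uninformative here; it does NOT by itself certify existence.

17·p = 1 ≈ 1.0000; existence NOT certified by the union bound.


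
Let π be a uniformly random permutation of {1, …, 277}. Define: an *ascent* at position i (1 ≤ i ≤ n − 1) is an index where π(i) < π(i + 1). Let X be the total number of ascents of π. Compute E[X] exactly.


Write X = Σ X_I over i = 1, …, 276, with X_I the indicator of one ascent.
There are 276 indicators.
For each fixed i, the pair (π(i), π(i+1)) is a uniformly random ordered pair of distinct values from {1, …, 277}; by symmetry P[π(i) < π(i+1)] = 1/2.
By linearity: E[X] = 276 · (1/2) = (277 − 1) · (1/2) = 138 ≈ 138.000.

E[X] = 138 = 138.000.
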